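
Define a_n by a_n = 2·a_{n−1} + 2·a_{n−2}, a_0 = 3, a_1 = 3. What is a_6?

With companion matrix B = [[2, 2], [1, 0]], [a_n, a_{n−1}]ᵀ = B·[a_{n−1}, a_{n−2}]ᵀ, so [a_6, a_5]ᵀ = B⁵·[a_1, a_0]ᵀ.
B⁵ = [[120, 88], [44, 32]], giving [a_6, a_5]ᵀ = [[624], [228]].

624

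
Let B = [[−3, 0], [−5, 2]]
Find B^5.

[[−243, 0], [−275, 32]]

tr B = −1 and det B = −6, so the characteristic polynomial is λ² − (−1)λ + (−6) with roots 2 and −3.
Eigenvectors give P = [[0, −1], [−1, −1]] with P⁻¹ = [[1, −1], [−1, 0]], and B = P·diag(2, −3)·P⁻¹.
Then B^5 = P·diag(32, −243)·P⁻¹ = [[0, 243], [−32, 243]] · [[1, −1], [−1, 0]] = [[−243, 0], [−275, 32]].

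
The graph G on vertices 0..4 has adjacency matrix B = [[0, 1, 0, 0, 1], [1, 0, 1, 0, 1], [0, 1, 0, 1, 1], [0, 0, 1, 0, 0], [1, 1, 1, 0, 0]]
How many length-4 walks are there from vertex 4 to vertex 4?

16

The number of length-4 walks from vertex 4 to vertex 4 is entry (4,4) of B⁴, where B is the adjacency matrix.
B² = [[2, 1, 2, 0, 1], [1, 3, 1, 1, 2], [2, 1, 3, 0, 1], [0, 1, 0, 1, 1], [1, 2, 1, 1, 3]]
B³ = [[2, 5, 2, 2, 5], [5, 4, 6, 1, 5], [2, 6, 2, 3, 6], [2, 1, 3, 0, 1], [5, 5, 6, 1, 4]]
B⁴ = [[10, 9, 12, 2, 9], [9, 16, 10, 6, 15], [12, 10, 15, 2, 10], [2, 6, 2, 3, 6], [9, 15, 10, 6, 16]]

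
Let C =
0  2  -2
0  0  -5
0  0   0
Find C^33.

[[0, 0, 0], [0, 0, 0], [0, 0, 0]]

C is strictly triangular, hence nilpotent: C^3 = 0, so C^33 = 0.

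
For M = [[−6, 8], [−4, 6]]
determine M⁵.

[[−96, 128], [−64, 96]]

tr M = 0 and det M = −4, so the characteristic polynomial is λ² − (0)λ + (−4) with roots 2 and −2.
Eigenvectors give P = [[−1, 2], [−1, 1]] with P⁻¹ = [[1, −2], [1, −1]], and M = P·diag(2, −2)·P⁻¹.
Then M⁵ = P·diag(32, −32)·P⁻¹ = [[−32, −64], [−32, −32]] · [[1, −2], [1, −1]] = [[−96, 128], [−64, 96]].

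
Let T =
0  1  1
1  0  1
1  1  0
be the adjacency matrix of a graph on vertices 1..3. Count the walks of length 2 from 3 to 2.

1

The number of length-2 walks from vertex 3 to vertex 2 is entry (3,2) of T², where T is the adjacency matrix.
T² = [[2, 1, 1], [1, 2, 1], [1, 1, 2]]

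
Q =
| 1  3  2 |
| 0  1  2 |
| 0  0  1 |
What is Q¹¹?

[[1, 33, 352], [0, 1, 22], [0, 0, 1]]

Q = I + N where N = [[0, 3, 2], [0, 0, 2], [0, 0, 0]] is strictly upper-triangular, so N³ = 0.
(I + N)¹¹ = I + 11·N + 55·N² = [[1, 33, 352], [0, 1, 22], [0, 0, 1]].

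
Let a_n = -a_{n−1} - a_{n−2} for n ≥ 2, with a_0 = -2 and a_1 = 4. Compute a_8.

With companion matrix C = [[-1, -1], [1, 0]], [a_n, a_{n−1}]ᵀ = C·[a_{n−1}, a_{n−2}]ᵀ, so [a_8, a_7]ᵀ = C⁷·[a_1, a_0]ᵀ.
C⁷ = [[-1, -1], [1, 0]], giving [a_8, a_7]ᵀ = [[-2], [4]].

-2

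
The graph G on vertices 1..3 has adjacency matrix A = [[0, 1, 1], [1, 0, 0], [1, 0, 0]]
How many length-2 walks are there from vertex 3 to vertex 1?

The number of length-2 walks from vertex 3 to vertex 1 is entry (3,1) of A², where A is the adjacency matrix.
A² = [[2, 0, 0], [0, 1, 1], [0, 1, 1]]

0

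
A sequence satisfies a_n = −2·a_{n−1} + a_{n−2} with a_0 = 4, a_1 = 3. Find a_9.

With companion matrix M = [[−2, 1], [1, 0]], [a_n, a_{n−1}]ᵀ = M·[a_{n−1}, a_{n−2}]ᵀ, so [a_9, a_8]ᵀ = M⁸·[a_1, a_0]ᵀ.
M⁸ = [[985, −408], [−408, 169]], giving [a_9, a_8]ᵀ = [[1323], [−548]].

1323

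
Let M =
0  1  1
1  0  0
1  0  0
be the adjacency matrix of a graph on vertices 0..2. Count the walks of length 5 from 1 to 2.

The number of length-5 walks from vertex 1 to vertex 2 is entry (1,2) of M⁵, where M is the adjacency matrix.
M² = [[2, 0, 0], [0, 1, 1], [0, 1, 1]]
M³ = [[0, 2, 2], [2, 0, 0], [2, 0, 0]]
M⁴ = [[4, 0, 0], [0, 2, 2], [0, 2, 2]]
M⁵ = [[0, 4, 4], [4, 0, 0], [4, 0, 0]]

0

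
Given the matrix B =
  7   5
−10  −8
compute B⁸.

tr B = −1 and det B = −6, so the characteristic polynomial is λ² − (−1)λ + (−6) with roots 2 and −3.
Eigenvectors give P = [[−1, −1], [1, 2]] with P⁻¹ = [[−2, −1], [1, 1]], and B = P·diag(2, −3)·P⁻¹.
Then B⁸ = P·diag(256, 6561)·P⁻¹ = [[−256, −6561], [256, 13122]] · [[−2, −1], [1, 1]] = [[−6049, −6305], [12610, 12866]].

[[−6049, −6305], [12610, 12866]]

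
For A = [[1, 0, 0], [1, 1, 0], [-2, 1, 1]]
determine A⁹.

A = I + N where N = [[0, 0, 0], [1, 0, 0], [-2, 1, 0]] is strictly lower-triangular, so N³ = 0.
(I + N)⁹ = I + 9·N + 36·N² = [[1, 0, 0], [9, 1, 0], [18, 9, 1]].

[[1, 0, 0], [9, 1, 0], [18, 9, 1]]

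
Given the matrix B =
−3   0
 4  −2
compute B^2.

[[9, 0], [−20, 4]]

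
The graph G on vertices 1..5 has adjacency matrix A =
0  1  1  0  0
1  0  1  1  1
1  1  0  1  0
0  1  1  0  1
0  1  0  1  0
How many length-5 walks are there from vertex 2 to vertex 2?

The number of length-5 walks from vertex 2 to vertex 2 is entry (2,2) of A⁵, where A is the adjacency matrix.
A² = [[2, 1, 1, 2, 1], [1, 4, 2, 2, 1], [1, 2, 3, 1, 2], [2, 2, 1, 3, 1], [1, 1, 2, 1, 2]]
A³ = [[2, 6, 5, 3, 3], [6, 6, 7, 7, 6], [5, 7, 4, 7, 3], [3, 7, 7, 4, 5], [3, 6, 3, 5, 2]]
A⁴ = [[11, 13, 11, 14, 9], [13, 26, 19, 19, 13], [11, 19, 19, 14, 14], [14, 19, 14, 19, 11], [9, 13, 14, 11, 11]]
A⁵ = [[24, 45, 38, 33, 27], [45, 64, 58, 58, 45], [38, 58, 44, 52, 33], [33, 58, 52, 44, 38], [27, 45, 33, 38, 24]]

64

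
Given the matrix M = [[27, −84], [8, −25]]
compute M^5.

[[1707, −5124], [488, −1465]]

tr M = 2 and det M = −3, so the characteristic polynomial is λ² − (2)λ + (−3) with roots −1 and 3.
Eigenvectors give P = [[3, 7], [1, 2]] with P⁻¹ = [[−2, 7], [1, −3]], and M = P·diag(−1, 3)·P⁻¹.
Then M^5 = P·diag(−1, 243)·P⁻¹ = [[−3, 1701], [−1, 486]] · [[−2, 7], [1, −3]] = [[1707, −5124], [488, −1465]].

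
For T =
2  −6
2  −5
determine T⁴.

tr T = −3 and det T = 2, so the characteristic polynomial is λ² − (−3)λ + (2) with roots −1 and −2.
Eigenvectors give P = [[2, −3], [1, −2]] with P⁻¹ = [[2, −3], [1, −2]], and T = P·diag(−1, −2)·P⁻¹.
Then T⁴ = P·diag(1, 16)·P⁻¹ = [[2, −48], [1, −32]] · [[2, −3], [1, −2]] = [[−44, 90], [−30, 61]].

[[−44, 90], [−30, 61]]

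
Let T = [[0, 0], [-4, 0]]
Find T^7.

[[0, 0], [0, 0]]

T is strictly triangular, hence nilpotent: T^2 = 0, so T^7 = 0.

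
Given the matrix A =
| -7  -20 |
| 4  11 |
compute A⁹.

tr A = 4 and det A = 3, so the characteristic polynomial is λ² − (4)λ + (3) with roots 1 and 3.
Eigenvectors give P = [[5, -2], [-2, 1]] with P⁻¹ = [[1, 2], [2, 5]], and A = P·diag(1, 3)·P⁻¹.
Then A⁹ = P·diag(1, 19683)·P⁻¹ = [[5, -39366], [-2, 19683]] · [[1, 2], [2, 5]] = [[-78727, -196820], [39364, 98411]].

[[-78727, -196820], [39364, 98411]]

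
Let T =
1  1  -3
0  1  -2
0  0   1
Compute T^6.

[[1, 6, -48], [0, 1, -12], [0, 0, 1]]

T = I + N where N = [[0, 1, -3], [0, 0, -2], [0, 0, 0]] is strictly upper-triangular, so N^3 = 0.
(I + N)^6 = I + 6·N + 15·N^2 = [[1, 6, -48], [0, 1, -12], [0, 0, 1]].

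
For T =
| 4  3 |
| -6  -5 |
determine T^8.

[[-254, -255], [510, 511]]

tr T = -1 and det T = -2, so the characteristic polynomial is λ² − (-1)λ + (-2) with roots -2 and 1.
Eigenvectors give P = [[-1, -1], [2, 1]] with P⁻¹ = [[1, 1], [-2, -1]], and T = P·diag(-2, 1)·P⁻¹.
Then T^8 = P·diag(256, 1)·P⁻¹ = [[-256, -1], [512, 1]] · [[1, 1], [-2, -1]] = [[-254, -255], [510, 511]].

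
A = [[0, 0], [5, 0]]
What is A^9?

A is strictly triangular, hence nilpotent: A^2 = 0, so A^9 = 0.

[[0, 0], [0, 0]]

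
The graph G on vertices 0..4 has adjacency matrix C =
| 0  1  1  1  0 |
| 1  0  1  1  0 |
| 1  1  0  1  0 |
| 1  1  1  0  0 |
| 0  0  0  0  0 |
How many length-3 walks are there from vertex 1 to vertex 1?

The number of length-3 walks from vertex 1 to vertex 1 is entry (1,1) of C³, where C is the adjacency matrix.
C² = [[3, 2, 2, 2, 0], [2, 3, 2, 2, 0], [2, 2, 3, 2, 0], [2, 2, 2, 3, 0], [0, 0, 0, 0, 0]]
C³ = [[6, 7, 7, 7, 0], [7, 6, 7, 7, 0], [7, 7, 6, 7, 0], [7, 7, 7, 6, 0], [0, 0, 0, 0, 0]]

6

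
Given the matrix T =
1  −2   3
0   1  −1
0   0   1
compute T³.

[[1, −6, 15], [0, 1, −3], [0, 0, 1]]

T = I + N where N = [[0, −2, 3], [0, 0, −1], [0, 0, 0]] is strictly upper-triangular, so N³ = 0.
(I + N)³ = I + 3·N + 3·N² = [[1, −6, 15], [0, 1, −3], [0, 0, 1]].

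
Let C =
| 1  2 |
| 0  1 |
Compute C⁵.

[[1, 10], [0, 1]]

C = I + N where N = [[0, 2], [0, 0]] is strictly upper-triangular, so N² = 0.
(I + N)⁵ = I + 5·N = [[1, 10], [0, 1]].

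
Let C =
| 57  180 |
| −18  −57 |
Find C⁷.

tr C = 0 and det C = −9, so the characteristic polynomial is λ² − (0)λ + (−9) with roots −3 and 3.
Eigenvectors give P = [[3, −10], [−1, 3]] with P⁻¹ = [[−3, −10], [−1, −3]], and C = P·diag(−3, 3)·P⁻¹.
Then C⁷ = P·diag(−2187, 2187)·P⁻¹ = [[−6561, −21870], [2187, 6561]] · [[−3, −10], [−1, −3]] = [[41553, 131220], [−13122, −41553]].

[[41553, 131220], [−13122, −41553]]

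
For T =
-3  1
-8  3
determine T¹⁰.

[[1, 0], [0, 1]]

T² = I (check: tr T = 0 and det T = -1), so T¹⁰ = I since 10 is even.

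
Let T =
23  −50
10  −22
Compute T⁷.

tr T = 1 and det T = −6, so the characteristic polynomial is λ² − (1)λ + (−6) with roots −2 and 3.
Eigenvectors give P = [[2, 5], [1, 2]] with P⁻¹ = [[−2, 5], [1, −2]], and T = P·diag(−2, 3)·P⁻¹.
Then T⁷ = P·diag(−128, 2187)·P⁻¹ = [[−256, 10935], [−128, 4374]] · [[−2, 5], [1, −2]] = [[11447, −23150], [4630, −9388]].

[[11447, −23150], [4630, −9388]]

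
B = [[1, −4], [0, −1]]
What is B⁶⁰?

B² = I (check: tr B = 0 and det B = −1), so B⁶⁰ = I since 60 is even.

[[1, 0], [0, 1]]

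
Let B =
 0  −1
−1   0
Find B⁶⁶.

B² = I (check: tr B = 0 and det B = −1), so B⁶⁶ = I since 66 is even.

[[1, 0], [0, 1]]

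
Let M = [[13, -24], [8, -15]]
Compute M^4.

[[-239, 480], [-160, 321]]

tr M = -2 and det M = -3, so the characteristic polynomial is λ² − (-2)λ + (-3) with roots -3 and 1.
Eigenvectors give P = [[-3, 2], [-2, 1]] with P⁻¹ = [[1, -2], [2, -3]], and M = P·diag(-3, 1)·P⁻¹.
Then M^4 = P·diag(81, 1)·P⁻¹ = [[-243, 2], [-162, 1]] · [[1, -2], [2, -3]] = [[-239, 480], [-160, 321]].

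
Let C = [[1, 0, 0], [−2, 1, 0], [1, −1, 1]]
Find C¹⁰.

C = I + N where N = [[0, 0, 0], [−2, 0, 0], [1, −1, 0]] is strictly lower-triangular, so N³ = 0.
(I + N)¹⁰ = I + 10·N + 45·N² = [[1, 0, 0], [−20, 1, 0], [100, −10, 1]].

[[1, 0, 0], [−20, 1, 0], [100, −10, 1]]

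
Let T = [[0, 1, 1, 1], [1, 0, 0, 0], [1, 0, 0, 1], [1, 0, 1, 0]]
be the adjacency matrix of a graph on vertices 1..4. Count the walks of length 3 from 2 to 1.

3

The number of length-3 walks from vertex 2 to vertex 1 is entry (2,1) of T^3, where T is the adjacency matrix.
T^2 = [[3, 0, 1, 1], [0, 1, 1, 1], [1, 1, 2, 1], [1, 1, 1, 2]]
T^3 = [[2, 3, 4, 4], [3, 0, 1, 1], [4, 1, 2, 3], [4, 1, 3, 2]]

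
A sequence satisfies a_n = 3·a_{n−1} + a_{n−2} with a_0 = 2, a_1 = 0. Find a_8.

2378

With companion matrix B = [[3, 1], [1, 0]], [a_n, a_{n−1}]ᵀ = B·[a_{n−1}, a_{n−2}]ᵀ, so [a_8, a_7]ᵀ = B⁷·[a_1, a_0]ᵀ.
B⁷ = [[3927, 1189], [1189, 360]], giving [a_8, a_7]ᵀ = [[2378], [720]].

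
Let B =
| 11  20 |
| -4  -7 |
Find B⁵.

tr B = 4 and det B = 3, so the characteristic polynomial is λ² − (4)λ + (3) with roots 3 and 1.
Eigenvectors give P = [[5, 2], [-2, -1]] with P⁻¹ = [[1, 2], [-2, -5]], and B = P·diag(3, 1)·P⁻¹.
Then B⁵ = P·diag(243, 1)·P⁻¹ = [[1215, 2], [-486, -1]] · [[1, 2], [-2, -5]] = [[1211, 2420], [-484, -967]].

[[1211, 2420], [-484, -967]]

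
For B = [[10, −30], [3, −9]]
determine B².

B² = B (a projection; rank 1, trace 1), so B² = B.

[[10, −30], [3, −9]]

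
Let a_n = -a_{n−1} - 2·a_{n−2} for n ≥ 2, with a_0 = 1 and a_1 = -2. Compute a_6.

12

With companion matrix C = [[-1, -2], [1, 0]], [a_n, a_{n−1}]ᵀ = C·[a_{n−1}, a_{n−2}]ᵀ, so [a_6, a_5]ᵀ = C⁵·[a_1, a_0]ᵀ.
C⁵ = [[-5, 2], [-1, -6]], giving [a_6, a_5]ᵀ = [[12], [-4]].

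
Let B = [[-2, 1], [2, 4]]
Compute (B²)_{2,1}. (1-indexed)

4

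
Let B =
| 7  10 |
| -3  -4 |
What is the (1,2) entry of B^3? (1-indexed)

70

tr B = 3 and det B = 2, so the characteristic polynomial is λ² − (3)λ + (2) with roots 2 and 1.
Eigenvectors give P = [[-2, 5], [1, -3]] with P⁻¹ = [[-3, -5], [-1, -2]], and B = P·diag(2, 1)·P⁻¹.
Then B^3 = P·diag(8, 1)·P⁻¹ = [[-16, 5], [8, -3]] · [[-3, -5], [-1, -2]] = [[43, 70], [-21, -34]].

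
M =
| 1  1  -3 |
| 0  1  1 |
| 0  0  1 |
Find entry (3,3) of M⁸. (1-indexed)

1

M = I + N where N = [[0, 1, -3], [0, 0, 1], [0, 0, 0]] is strictly upper-triangular, so N³ = 0.
(I + N)⁸ = I + 8·N + 28·N² = [[1, 8, 4], [0, 1, 8], [0, 0, 1]].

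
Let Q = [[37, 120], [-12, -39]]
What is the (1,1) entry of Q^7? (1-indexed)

19693

tr Q = -2 and det Q = -3, so the characteristic polynomial is λ² − (-2)λ + (-3) with roots 1 and -3.
Eigenvectors give P = [[10, -3], [-3, 1]] with P⁻¹ = [[1, 3], [3, 10]], and Q = P·diag(1, -3)·P⁻¹.
Then Q^7 = P·diag(1, -2187)·P⁻¹ = [[10, 6561], [-3, -2187]] · [[1, 3], [3, 10]] = [[19693, 65640], [-6564, -21879]].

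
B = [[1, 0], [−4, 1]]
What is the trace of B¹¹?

B = I + N where N = [[0, 0], [−4, 0]] is strictly lower-triangular, so N² = 0.
(I + N)¹¹ = I + 11·N = [[1, 0], [−44, 1]].

2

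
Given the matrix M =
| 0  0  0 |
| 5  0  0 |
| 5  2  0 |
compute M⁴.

[[0, 0, 0], [0, 0, 0], [0, 0, 0]]

M is strictly triangular, hence nilpotent: M³ = 0, so M⁴ = 0.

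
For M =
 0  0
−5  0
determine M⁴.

[[0, 0], [0, 0]]

M is strictly triangular, hence nilpotent: M² = 0, so M⁴ = 0.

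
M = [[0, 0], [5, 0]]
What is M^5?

[[0, 0], [0, 0]]

M is strictly triangular, hence nilpotent: M^2 = 0, so M^5 = 0.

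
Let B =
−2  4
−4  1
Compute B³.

B² = [[−12, −4], [4, −15]]
B³ = [[40, −52], [52, 1]]

[[40, −52], [52, 1]]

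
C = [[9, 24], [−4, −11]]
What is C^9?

tr C = −2 and det C = −3, so the characteristic polynomial is λ² − (−2)λ + (−3) with roots 1 and −3.
Eigenvectors give P = [[−3, −2], [1, 1]] with P⁻¹ = [[−1, −2], [1, 3]], and C = P·diag(1, −3)·P⁻¹.
Then C^9 = P·diag(1, −19683)·P⁻¹ = [[−3, 39366], [1, −19683]] · [[−1, −2], [1, 3]] = [[39369, 118104], [−19684, −59051]].

[[39369, 118104], [−19684, −59051]]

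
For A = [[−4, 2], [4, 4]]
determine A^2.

[[24, 0], [0, 24]]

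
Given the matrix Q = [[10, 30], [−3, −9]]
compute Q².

[[10, 30], [−3, −9]]

Q² = Q (a projection; rank 1, trace 1), so Q² = Q.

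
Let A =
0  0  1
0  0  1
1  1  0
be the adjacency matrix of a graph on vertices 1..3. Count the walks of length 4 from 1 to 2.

The number of length-4 walks from vertex 1 to vertex 2 is entry (1,2) of A⁴, where A is the adjacency matrix.
A² = [[1, 1, 0], [1, 1, 0], [0, 0, 2]]
A³ = [[0, 0, 2], [0, 0, 2], [2, 2, 0]]
A⁴ = [[2, 2, 0], [2, 2, 0], [0, 0, 4]]

2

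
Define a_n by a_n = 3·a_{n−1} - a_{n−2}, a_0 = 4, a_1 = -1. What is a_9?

-6532

With companion matrix T = [[3, -1], [1, 0]], [a_n, a_{n−1}]ᵀ = T·[a_{n−1}, a_{n−2}]ᵀ, so [a_9, a_8]ᵀ = T⁸·[a_1, a_0]ᵀ.
T⁸ = [[2584, -987], [987, -377]], giving [a_9, a_8]ᵀ = [[-6532], [-2495]].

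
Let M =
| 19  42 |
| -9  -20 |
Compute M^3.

[[55, 126], [-27, -62]]

tr M = -1 and det M = -2, so the characteristic polynomial is λ² − (-1)λ + (-2) with roots -2 and 1.
Eigenvectors give P = [[2, 7], [-1, -3]] with P⁻¹ = [[-3, -7], [1, 2]], and M = P·diag(-2, 1)·P⁻¹.
Then M^3 = P·diag(-8, 1)·P⁻¹ = [[-16, 7], [8, -3]] · [[-3, -7], [1, 2]] = [[55, 126], [-27, -62]].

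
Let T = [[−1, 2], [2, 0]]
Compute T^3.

T^2 = [[5, −2], [−2, 4]]
T^3 = [[−9, 10], [10, −4]]

[[−9, 10], [10, −4]]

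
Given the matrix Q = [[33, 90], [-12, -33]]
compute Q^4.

tr Q = 0 and det Q = -9, so the characteristic polynomial is λ² − (0)λ + (-9) with roots -3 and 3.
Eigenvectors give P = [[-5, -3], [2, 1]] with P⁻¹ = [[1, 3], [-2, -5]], and Q = P·diag(-3, 3)·P⁻¹.
Then Q^4 = P·diag(81, 81)·P⁻¹ = [[-405, -243], [162, 81]] · [[1, 3], [-2, -5]] = [[81, 0], [0, 81]].

[[81, 0], [0, 81]]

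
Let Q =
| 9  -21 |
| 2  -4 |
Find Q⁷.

[[14541, -43239], [4118, -12226]]

tr Q = 5 and det Q = 6, so the characteristic polynomial is λ² − (5)λ + (6) with roots 2 and 3.
Eigenvectors give P = [[3, 7], [1, 2]] with P⁻¹ = [[-2, 7], [1, -3]], and Q = P·diag(2, 3)·P⁻¹.
Then Q⁷ = P·diag(128, 2187)·P⁻¹ = [[384, 15309], [128, 4374]] · [[-2, 7], [1, -3]] = [[14541, -43239], [4118, -12226]].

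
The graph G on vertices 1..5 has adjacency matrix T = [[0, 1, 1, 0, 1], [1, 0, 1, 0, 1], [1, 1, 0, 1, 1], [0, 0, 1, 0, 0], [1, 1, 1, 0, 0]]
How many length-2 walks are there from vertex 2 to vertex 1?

2

The number of length-2 walks from vertex 2 to vertex 1 is entry (2,1) of T², where T is the adjacency matrix.
T² = [[3, 2, 2, 1, 2], [2, 3, 2, 1, 2], [2, 2, 4, 0, 2], [1, 1, 0, 1, 1], [2, 2, 2, 1, 3]]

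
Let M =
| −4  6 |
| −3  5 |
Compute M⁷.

tr M = 1 and det M = −2, so the characteristic polynomial is λ² − (1)λ + (−2) with roots −1 and 2.
Eigenvectors give P = [[2, 1], [1, 1]] with P⁻¹ = [[1, −1], [−1, 2]], and M = P·diag(−1, 2)·P⁻¹.
Then M⁷ = P·diag(−1, 128)·P⁻¹ = [[−2, 128], [−1, 128]] · [[1, −1], [−1, 2]] = [[−130, 258], [−129, 257]].

[[−130, 258], [−129, 257]]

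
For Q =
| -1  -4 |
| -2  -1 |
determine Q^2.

[[9, 8], [4, 9]]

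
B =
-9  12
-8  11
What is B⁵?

[[-489, 732], [-488, 731]]

tr B = 2 and det B = -3, so the characteristic polynomial is λ² − (2)λ + (-3) with roots 3 and -1.
Eigenvectors give P = [[1, 3], [1, 2]] with P⁻¹ = [[-2, 3], [1, -1]], and B = P·diag(3, -1)·P⁻¹.
Then B⁵ = P·diag(243, -1)·P⁻¹ = [[243, -3], [243, -2]] · [[-2, 3], [1, -1]] = [[-489, 732], [-488, 731]].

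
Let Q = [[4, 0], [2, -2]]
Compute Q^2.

[[16, 0], [4, 4]]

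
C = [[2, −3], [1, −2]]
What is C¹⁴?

C² = I (check: tr C = 0 and det C = −1), so C¹⁴ = I since 14 is even.

[[1, 0], [0, 1]]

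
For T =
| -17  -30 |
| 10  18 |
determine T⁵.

tr T = 1 and det T = -6, so the characteristic polynomial is λ² − (1)λ + (-6) with roots 3 and -2.
Eigenvectors give P = [[-3, -2], [2, 1]] with P⁻¹ = [[1, 2], [-2, -3]], and T = P·diag(3, -2)·P⁻¹.
Then T⁵ = P·diag(243, -32)·P⁻¹ = [[-729, 64], [486, -32]] · [[1, 2], [-2, -3]] = [[-857, -1650], [550, 1068]].

[[-857, -1650], [550, 1068]]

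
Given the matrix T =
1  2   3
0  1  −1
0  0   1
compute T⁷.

T = I + N where N = [[0, 2, 3], [0, 0, −1], [0, 0, 0]] is strictly upper-triangular, so N³ = 0.
(I + N)⁷ = I + 7·N + 21·N² = [[1, 14, −21], [0, 1, −7], [0, 0, 1]].

[[1, 14, −21], [0, 1, −7], [0, 0, 1]]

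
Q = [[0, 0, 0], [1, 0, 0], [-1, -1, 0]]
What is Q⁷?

Q is strictly triangular, hence nilpotent: Q³ = 0, so Q⁷ = 0.

[[0, 0, 0], [0, 0, 0], [0, 0, 0]]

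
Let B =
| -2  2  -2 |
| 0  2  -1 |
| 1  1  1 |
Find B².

[[2, -2, 0], [-1, 3, -3], [-1, 5, -2]]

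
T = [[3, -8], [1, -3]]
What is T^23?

[[3, -8], [1, -3]]

T² = I (check: tr T = 0 and det T = -1), so T^23 = T since 23 is odd.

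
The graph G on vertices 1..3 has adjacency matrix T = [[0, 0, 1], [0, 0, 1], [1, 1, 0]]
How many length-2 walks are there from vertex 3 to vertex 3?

2

The number of length-2 walks from vertex 3 to vertex 3 is entry (3,3) of T², where T is the adjacency matrix.
T² = [[1, 1, 0], [1, 1, 0], [0, 0, 2]]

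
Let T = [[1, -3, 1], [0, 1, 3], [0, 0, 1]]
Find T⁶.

T = I + N where N = [[0, -3, 1], [0, 0, 3], [0, 0, 0]] is strictly upper-triangular, so N³ = 0.
(I + N)⁶ = I + 6·N + 15·N² = [[1, -18, -129], [0, 1, 18], [0, 0, 1]].

[[1, -18, -129], [0, 1, 18], [0, 0, 1]]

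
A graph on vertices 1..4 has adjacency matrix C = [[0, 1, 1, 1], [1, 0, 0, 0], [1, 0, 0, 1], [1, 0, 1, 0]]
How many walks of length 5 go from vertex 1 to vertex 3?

17

The number of length-5 walks from vertex 1 to vertex 3 is entry (1,3) of C⁵, where C is the adjacency matrix.
C² = [[3, 0, 1, 1], [0, 1, 1, 1], [1, 1, 2, 1], [1, 1, 1, 2]]
C³ = [[2, 3, 4, 4], [3, 0, 1, 1], [4, 1, 2, 3], [4, 1, 3, 2]]
C⁴ = [[11, 2, 6, 6], [2, 3, 4, 4], [6, 4, 7, 6], [6, 4, 6, 7]]
C⁵ = [[14, 11, 17, 17], [11, 2, 6, 6], [17, 6, 12, 13], [17, 6, 13, 12]]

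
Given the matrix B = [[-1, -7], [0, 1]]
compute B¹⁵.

B² = I (check: tr B = 0 and det B = -1), so B¹⁵ = B since 15 is odd.

[[-1, -7], [0, 1]]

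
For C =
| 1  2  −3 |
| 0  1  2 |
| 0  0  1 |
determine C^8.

[[1, 16, 88], [0, 1, 16], [0, 0, 1]]

C = I + N where N = [[0, 2, −3], [0, 0, 2], [0, 0, 0]] is strictly upper-triangular, so N^3 = 0.
(I + N)^8 = I + 8·N + 28·N^2 = [[1, 16, 88], [0, 1, 16], [0, 0, 1]].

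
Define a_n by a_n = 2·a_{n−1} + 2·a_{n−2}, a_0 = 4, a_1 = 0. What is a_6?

352

With companion matrix Q = [[2, 2], [1, 0]], [a_n, a_{n−1}]ᵀ = Q·[a_{n−1}, a_{n−2}]ᵀ, so [a_6, a_5]ᵀ = Q⁵·[a_1, a_0]ᵀ.
Q⁵ = [[120, 88], [44, 32]], giving [a_6, a_5]ᵀ = [[352], [128]].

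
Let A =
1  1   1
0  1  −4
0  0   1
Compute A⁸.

A = I + N where N = [[0, 1, 1], [0, 0, −4], [0, 0, 0]] is strictly upper-triangular, so N³ = 0.
(I + N)⁸ = I + 8·N + 28·N² = [[1, 8, −104], [0, 1, −32], [0, 0, 1]].

[[1, 8, −104], [0, 1, −32], [0, 0, 1]]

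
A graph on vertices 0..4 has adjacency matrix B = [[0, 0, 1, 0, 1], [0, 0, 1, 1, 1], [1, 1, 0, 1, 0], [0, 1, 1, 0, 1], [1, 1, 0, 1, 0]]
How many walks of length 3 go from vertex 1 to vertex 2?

The number of length-3 walks from vertex 1 to vertex 2 is entry (1,2) of B^3, where B is the adjacency matrix.
B^2 = [[2, 2, 0, 2, 0], [2, 3, 1, 2, 1], [0, 1, 3, 1, 3], [2, 2, 1, 3, 1], [0, 1, 3, 1, 3]]
B^3 = [[0, 2, 6, 2, 6], [2, 4, 7, 5, 7], [6, 7, 2, 7, 2], [2, 5, 7, 4, 7], [6, 7, 2, 7, 2]]

7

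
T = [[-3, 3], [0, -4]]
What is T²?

[[9, -21], [0, 16]]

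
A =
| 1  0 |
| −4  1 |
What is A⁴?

[[1, 0], [−16, 1]]

A = I + N where N = [[0, 0], [−4, 0]] is strictly lower-triangular, so N² = 0.
(I + N)⁴ = I + 4·N = [[1, 0], [−16, 1]].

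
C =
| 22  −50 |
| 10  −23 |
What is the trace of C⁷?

tr C = −1 and det C = −6, so the characteristic polynomial is λ² − (−1)λ + (−6) with roots 2 and −3.
Eigenvectors give P = [[5, 2], [2, 1]] with P⁻¹ = [[1, −2], [−2, 5]], and C = P·diag(2, −3)·P⁻¹.
Then C⁷ = P·diag(128, −2187)·P⁻¹ = [[640, −4374], [256, −2187]] · [[1, −2], [−2, 5]] = [[9388, −23150], [4630, −11447]].

−2059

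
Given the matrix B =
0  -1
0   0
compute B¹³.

[[0, 0], [0, 0]]

B is strictly triangular, hence nilpotent: B² = 0, so B¹³ = 0.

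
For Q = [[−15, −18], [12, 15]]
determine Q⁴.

[[81, 0], [0, 81]]

tr Q = 0 and det Q = −9, so the characteristic polynomial is λ² − (0)λ + (−9) with roots −3 and 3.
Eigenvectors give P = [[3, −1], [−2, 1]] with P⁻¹ = [[1, 1], [2, 3]], and Q = P·diag(−3, 3)·P⁻¹.
Then Q⁴ = P·diag(81, 81)·P⁻¹ = [[243, −81], [−162, 81]] · [[1, 1], [2, 3]] = [[81, 0], [0, 81]].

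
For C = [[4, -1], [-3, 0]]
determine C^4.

C^2 = [[19, -4], [-12, 3]]
C^3 = [[88, -19], [-57, 12]]
C^4 = [[409, -88], [-264, 57]]

[[409, -88], [-264, 57]]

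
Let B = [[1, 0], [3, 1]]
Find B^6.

B = I + N where N = [[0, 0], [3, 0]] is strictly lower-triangular, so N^2 = 0.
(I + N)^6 = I + 6·N = [[1, 0], [18, 1]].

[[1, 0], [18, 1]]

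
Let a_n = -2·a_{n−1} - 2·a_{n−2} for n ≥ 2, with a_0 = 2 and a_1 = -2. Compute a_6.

With companion matrix Q = [[-2, -2], [1, 0]], [a_n, a_{n−1}]ᵀ = Q·[a_{n−1}, a_{n−2}]ᵀ, so [a_6, a_5]ᵀ = Q⁵·[a_1, a_0]ᵀ.
Q⁵ = [[8, 8], [-4, 0]], giving [a_6, a_5]ᵀ = [[0], [8]].

0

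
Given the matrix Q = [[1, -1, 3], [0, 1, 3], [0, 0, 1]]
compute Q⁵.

Q = I + N where N = [[0, -1, 3], [0, 0, 3], [0, 0, 0]] is strictly upper-triangular, so N³ = 0.
(I + N)⁵ = I + 5·N + 10·N² = [[1, -5, -15], [0, 1, 15], [0, 0, 1]].

[[1, -5, -15], [0, 1, 15], [0, 0, 1]]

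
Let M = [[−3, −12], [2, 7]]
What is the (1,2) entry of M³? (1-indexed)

−156

tr M = 4 and det M = 3, so the characteristic polynomial is λ² − (4)λ + (3) with roots 3 and 1.
Eigenvectors give P = [[−2, −3], [1, 1]] with P⁻¹ = [[1, 3], [−1, −2]], and M = P·diag(3, 1)·P⁻¹.
Then M³ = P·diag(27, 1)·P⁻¹ = [[−54, −3], [27, 1]] · [[1, 3], [−1, −2]] = [[−51, −156], [26, 79]].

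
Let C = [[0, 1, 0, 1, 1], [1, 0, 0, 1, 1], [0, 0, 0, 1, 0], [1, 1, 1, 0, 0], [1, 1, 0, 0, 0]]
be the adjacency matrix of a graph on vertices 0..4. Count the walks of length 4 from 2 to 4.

The number of length-4 walks from vertex 2 to vertex 4 is entry (2,4) of C⁴, where C is the adjacency matrix.
C² = [[3, 2, 1, 1, 1], [2, 3, 1, 1, 1], [1, 1, 1, 0, 0], [1, 1, 0, 3, 2], [1, 1, 0, 2, 2]]
C³ = [[4, 5, 1, 6, 5], [5, 4, 1, 6, 5], [1, 1, 0, 3, 2], [6, 6, 3, 2, 2], [5, 5, 2, 2, 2]]
C⁴ = [[16, 15, 6, 10, 9], [15, 16, 6, 10, 9], [6, 6, 3, 2, 2], [10, 10, 2, 15, 12], [9, 9, 2, 12, 10]]

2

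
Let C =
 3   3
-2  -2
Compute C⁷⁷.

[[3, 3], [-2, -2]]

C² = C (a projection; rank 1, trace 1), so C⁷⁷ = C.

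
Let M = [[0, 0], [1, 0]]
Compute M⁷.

[[0, 0], [0, 0]]

M is strictly triangular, hence nilpotent: M² = 0, so M⁷ = 0.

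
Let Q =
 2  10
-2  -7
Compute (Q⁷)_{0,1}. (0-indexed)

20590

tr Q = -5 and det Q = 6, so the characteristic polynomial is λ² − (-5)λ + (6) with roots -3 and -2.
Eigenvectors give P = [[-2, 5], [1, -2]] with P⁻¹ = [[2, 5], [1, 2]], and Q = P·diag(-3, -2)·P⁻¹.
Then Q⁷ = P·diag(-2187, -128)·P⁻¹ = [[4374, -640], [-2187, 256]] · [[2, 5], [1, 2]] = [[8108, 20590], [-4118, -10423]].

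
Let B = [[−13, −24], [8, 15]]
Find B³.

[[−85, −168], [56, 111]]

tr B = 2 and det B = −3, so the characteristic polynomial is λ² − (2)λ + (−3) with roots 3 and −1.
Eigenvectors give P = [[−3, −2], [2, 1]] with P⁻¹ = [[1, 2], [−2, −3]], and B = P·diag(3, −1)·P⁻¹.
Then B³ = P·diag(27, −1)·P⁻¹ = [[−81, 2], [54, −1]] · [[1, 2], [−2, −3]] = [[−85, −168], [56, 111]].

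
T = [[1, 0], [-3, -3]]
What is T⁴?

[[1, 0], [60, 81]]

T² = [[1, 0], [6, 9]]
T³ = [[1, 0], [-21, -27]]
T⁴ = [[1, 0], [60, 81]]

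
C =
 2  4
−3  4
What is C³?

C² = [[−8, 24], [−18, 4]]
C³ = [[−88, 64], [−48, −56]]

[[−88, 64], [−48, −56]]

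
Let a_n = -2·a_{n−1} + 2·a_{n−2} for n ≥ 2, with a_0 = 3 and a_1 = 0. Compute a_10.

With companion matrix C = [[-2, 2], [1, 0]], [a_n, a_{n−1}]ᵀ = C·[a_{n−1}, a_{n−2}]ᵀ, so [a_10, a_9]ᵀ = C⁹·[a_1, a_0]ᵀ.
C⁹ = [[-6688, 4896], [2448, -1792]], giving [a_10, a_9]ᵀ = [[14688], [-5376]].

14688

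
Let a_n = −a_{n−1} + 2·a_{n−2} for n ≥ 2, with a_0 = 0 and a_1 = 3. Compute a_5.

33

With companion matrix A = [[−1, 2], [1, 0]], [a_n, a_{n−1}]ᵀ = A·[a_{n−1}, a_{n−2}]ᵀ, so [a_5, a_4]ᵀ = A⁴·[a_1, a_0]ᵀ.
A⁴ = [[11, −10], [−5, 6]], giving [a_5, a_4]ᵀ = [[33], [−15]].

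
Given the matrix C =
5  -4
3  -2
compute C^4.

[[61, -60], [45, -44]]

tr C = 3 and det C = 2, so the characteristic polynomial is λ² − (3)λ + (2) with roots 1 and 2.
Eigenvectors give P = [[1, 4], [1, 3]] with P⁻¹ = [[-3, 4], [1, -1]], and C = P·diag(1, 2)·P⁻¹.
Then C^4 = P·diag(1, 16)·P⁻¹ = [[1, 64], [1, 48]] · [[-3, 4], [1, -1]] = [[61, -60], [45, -44]].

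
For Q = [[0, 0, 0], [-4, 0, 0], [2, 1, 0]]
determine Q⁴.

Q is strictly triangular, hence nilpotent: Q³ = 0, so Q⁴ = 0.

[[0, 0, 0], [0, 0, 0], [0, 0, 0]]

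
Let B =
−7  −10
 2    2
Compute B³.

tr B = −5 and det B = 6, so the characteristic polynomial is λ² − (−5)λ + (6) with roots −2 and −3.
Eigenvectors give P = [[2, −5], [−1, 2]] with P⁻¹ = [[−2, −5], [−1, −2]], and B = P·diag(−2, −3)·P⁻¹.
Then B³ = P·diag(−8, −27)·P⁻¹ = [[−16, 135], [8, −54]] · [[−2, −5], [−1, −2]] = [[−103, −190], [38, 68]].

[[−103, −190], [38, 68]]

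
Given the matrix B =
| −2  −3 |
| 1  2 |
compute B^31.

[[−2, −3], [1, 2]]

B² = I (check: tr B = 0 and det B = −1), so B^31 = B since 31 is odd.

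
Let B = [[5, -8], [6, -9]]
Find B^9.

tr B = -4 and det B = 3, so the characteristic polynomial is λ² − (-4)λ + (3) with roots -3 and -1.
Eigenvectors give P = [[1, 4], [1, 3]] with P⁻¹ = [[-3, 4], [1, -1]], and B = P·diag(-3, -1)·P⁻¹.
Then B^9 = P·diag(-19683, -1)·P⁻¹ = [[-19683, -4], [-19683, -3]] · [[-3, 4], [1, -1]] = [[59045, -78728], [59046, -78729]].

[[59045, -78728], [59046, -78729]]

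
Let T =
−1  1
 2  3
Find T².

[[3, 2], [4, 11]]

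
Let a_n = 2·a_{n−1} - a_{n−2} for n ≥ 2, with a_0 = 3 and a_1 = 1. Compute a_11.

With companion matrix A = [[2, -1], [1, 0]], [a_n, a_{n−1}]ᵀ = A·[a_{n−1}, a_{n−2}]ᵀ, so [a_11, a_10]ᵀ = A¹⁰·[a_1, a_0]ᵀ.
A¹⁰ = [[11, -10], [10, -9]], giving [a_11, a_10]ᵀ = [[-19], [-17]].

-19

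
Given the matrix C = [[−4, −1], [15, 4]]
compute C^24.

C² = I (check: tr C = 0 and det C = −1), so C^24 = I since 24 is even.

[[1, 0], [0, 1]]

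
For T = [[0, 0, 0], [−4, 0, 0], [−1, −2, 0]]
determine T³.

T is strictly triangular, hence nilpotent: T³ = 0, so T³ = 0.

[[0, 0, 0], [0, 0, 0], [0, 0, 0]]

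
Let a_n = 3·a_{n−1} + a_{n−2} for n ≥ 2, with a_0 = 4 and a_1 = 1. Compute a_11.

With companion matrix Q = [[3, 1], [1, 0]], [a_n, a_{n−1}]ᵀ = Q·[a_{n−1}, a_{n−2}]ᵀ, so [a_11, a_10]ᵀ = Q¹⁰·[a_1, a_0]ᵀ.
Q¹⁰ = [[141481, 42837], [42837, 12970]], giving [a_11, a_10]ᵀ = [[312829], [94717]].

312829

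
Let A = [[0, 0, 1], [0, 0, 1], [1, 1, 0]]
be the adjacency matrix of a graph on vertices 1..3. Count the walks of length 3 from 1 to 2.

0

The number of length-3 walks from vertex 1 to vertex 2 is entry (1,2) of A³, where A is the adjacency matrix.
A² = [[1, 1, 0], [1, 1, 0], [0, 0, 2]]
A³ = [[0, 0, 2], [0, 0, 2], [2, 2, 0]]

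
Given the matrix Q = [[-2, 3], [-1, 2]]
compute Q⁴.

[[1, 0], [0, 1]]

Q² = I (check: tr Q = 0 and det Q = -1), so Q⁴ = I since 4 is even.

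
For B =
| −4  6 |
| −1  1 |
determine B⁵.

[[−94, 186], [−31, 61]]

tr B = −3 and det B = 2, so the characteristic polynomial is λ² − (−3)λ + (2) with roots −1 and −2.
Eigenvectors give P = [[−2, 3], [−1, 1]] with P⁻¹ = [[1, −3], [1, −2]], and B = P·diag(−1, −2)·P⁻¹.
Then B⁵ = P·diag(−1, −32)·P⁻¹ = [[2, −96], [1, −32]] · [[1, −3], [1, −2]] = [[−94, 186], [−31, 61]].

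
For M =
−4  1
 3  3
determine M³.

M² = [[19, −1], [−3, 12]]
M³ = [[−79, 16], [48, 33]]

[[−79, 16], [48, 33]]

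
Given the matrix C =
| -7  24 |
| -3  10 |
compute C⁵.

tr C = 3 and det C = 2, so the characteristic polynomial is λ² − (3)λ + (2) with roots 2 and 1.
Eigenvectors give P = [[-8, 3], [-3, 1]] with P⁻¹ = [[1, -3], [3, -8]], and C = P·diag(2, 1)·P⁻¹.
Then C⁵ = P·diag(32, 1)·P⁻¹ = [[-256, 3], [-96, 1]] · [[1, -3], [3, -8]] = [[-247, 744], [-93, 280]].

[[-247, 744], [-93, 280]]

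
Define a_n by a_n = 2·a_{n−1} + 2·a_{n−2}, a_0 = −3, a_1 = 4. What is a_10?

12064

With companion matrix C = [[2, 2], [1, 0]], [a_n, a_{n−1}]ᵀ = C·[a_{n−1}, a_{n−2}]ᵀ, so [a_10, a_9]ᵀ = C⁹·[a_1, a_0]ᵀ.
C⁹ = [[6688, 4896], [2448, 1792]], giving [a_10, a_9]ᵀ = [[12064], [4416]].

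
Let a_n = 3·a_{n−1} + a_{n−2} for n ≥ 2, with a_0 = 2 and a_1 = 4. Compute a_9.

59734

With companion matrix Q = [[3, 1], [1, 0]], [a_n, a_{n−1}]ᵀ = Q·[a_{n−1}, a_{n−2}]ᵀ, so [a_9, a_8]ᵀ = Q⁸·[a_1, a_0]ᵀ.
Q⁸ = [[12970, 3927], [3927, 1189]], giving [a_9, a_8]ᵀ = [[59734], [18086]].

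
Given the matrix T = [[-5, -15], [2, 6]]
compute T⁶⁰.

[[-5, -15], [2, 6]]

T² = T (a projection; rank 1, trace 1), so T⁶⁰ = T.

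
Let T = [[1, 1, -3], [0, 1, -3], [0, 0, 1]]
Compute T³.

[[1, 3, -18], [0, 1, -9], [0, 0, 1]]

T = I + N where N = [[0, 1, -3], [0, 0, -3], [0, 0, 0]] is strictly upper-triangular, so N³ = 0.
(I + N)³ = I + 3·N + 3·N² = [[1, 3, -18], [0, 1, -9], [0, 0, 1]].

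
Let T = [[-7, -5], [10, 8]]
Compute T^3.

[[-43, -35], [70, 62]]

tr T = 1 and det T = -6, so the characteristic polynomial is λ² − (1)λ + (-6) with roots -2 and 3.
Eigenvectors give P = [[-1, -1], [1, 2]] with P⁻¹ = [[-2, -1], [1, 1]], and T = P·diag(-2, 3)·P⁻¹.
Then T^3 = P·diag(-8, 27)·P⁻¹ = [[8, -27], [-8, 54]] · [[-2, -1], [1, 1]] = [[-43, -35], [70, 62]].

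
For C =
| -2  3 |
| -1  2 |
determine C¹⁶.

C² = I (check: tr C = 0 and det C = -1), so C¹⁶ = I since 16 is even.

[[1, 0], [0, 1]]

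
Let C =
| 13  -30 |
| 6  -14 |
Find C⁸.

[[-1019, 2550], [-510, 1276]]

tr C = -1 and det C = -2, so the characteristic polynomial is λ² − (-1)λ + (-2) with roots -2 and 1.
Eigenvectors give P = [[-2, -5], [-1, -2]] with P⁻¹ = [[2, -5], [-1, 2]], and C = P·diag(-2, 1)·P⁻¹.
Then C⁸ = P·diag(256, 1)·P⁻¹ = [[-512, -5], [-256, -2]] · [[2, -5], [-1, 2]] = [[-1019, 2550], [-510, 1276]].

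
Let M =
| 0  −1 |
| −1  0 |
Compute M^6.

M² = I (check: tr M = 0 and det M = −1), so M^6 = I since 6 is even.

[[1, 0], [0, 1]]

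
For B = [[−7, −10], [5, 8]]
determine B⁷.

[[−2443, −4630], [2315, 4502]]

tr B = 1 and det B = −6, so the characteristic polynomial is λ² − (1)λ + (−6) with roots −2 and 3.
Eigenvectors give P = [[−2, 1], [1, −1]] with P⁻¹ = [[−1, −1], [−1, −2]], and B = P·diag(−2, 3)·P⁻¹.
Then B⁷ = P·diag(−128, 2187)·P⁻¹ = [[256, 2187], [−128, −2187]] · [[−1, −1], [−1, −2]] = [[−2443, −4630], [2315, 4502]].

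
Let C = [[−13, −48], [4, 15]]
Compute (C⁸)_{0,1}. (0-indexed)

−78720

tr C = 2 and det C = −3, so the characteristic polynomial is λ² − (2)λ + (−3) with roots 3 and −1.
Eigenvectors give P = [[−3, 4], [1, −1]] with P⁻¹ = [[1, 4], [1, 3]], and C = P·diag(3, −1)·P⁻¹.
Then C⁸ = P·diag(6561, 1)·P⁻¹ = [[−19683, 4], [6561, −1]] · [[1, 4], [1, 3]] = [[−19679, −78720], [6560, 26241]].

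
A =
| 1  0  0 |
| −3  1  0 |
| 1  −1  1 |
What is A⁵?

A = I + N where N = [[0, 0, 0], [−3, 0, 0], [1, −1, 0]] is strictly lower-triangular, so N³ = 0.
(I + N)⁵ = I + 5·N + 10·N² = [[1, 0, 0], [−15, 1, 0], [35, −5, 1]].

[[1, 0, 0], [−15, 1, 0], [35, −5, 1]]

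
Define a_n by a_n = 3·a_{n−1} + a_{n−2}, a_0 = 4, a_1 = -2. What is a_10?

With companion matrix M = [[3, 1], [1, 0]], [a_n, a_{n−1}]ᵀ = M·[a_{n−1}, a_{n−2}]ᵀ, so [a_10, a_9]ᵀ = M⁹·[a_1, a_0]ᵀ.
M⁹ = [[42837, 12970], [12970, 3927]], giving [a_10, a_9]ᵀ = [[-33794], [-10232]].

-33794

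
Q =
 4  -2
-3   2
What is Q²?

[[22, -12], [-18, 10]]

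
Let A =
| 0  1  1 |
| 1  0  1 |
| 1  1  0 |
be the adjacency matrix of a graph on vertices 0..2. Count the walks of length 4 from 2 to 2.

The number of length-4 walks from vertex 2 to vertex 2 is entry (2,2) of A⁴, where A is the adjacency matrix.
A² = [[2, 1, 1], [1, 2, 1], [1, 1, 2]]
A³ = [[2, 3, 3], [3, 2, 3], [3, 3, 2]]
A⁴ = [[6, 5, 5], [5, 6, 5], [5, 5, 6]]

6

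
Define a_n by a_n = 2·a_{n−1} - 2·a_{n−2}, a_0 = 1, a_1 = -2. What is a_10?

With companion matrix C = [[2, -2], [1, 0]], [a_n, a_{n−1}]ᵀ = C·[a_{n−1}, a_{n−2}]ᵀ, so [a_10, a_9]ᵀ = C^9·[a_1, a_0]ᵀ.
C^9 = [[32, -32], [16, 0]], giving [a_10, a_9]ᵀ = [[-96], [-32]].

-96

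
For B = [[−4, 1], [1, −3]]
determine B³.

[[−75, 38], [38, −37]]

B² = [[17, −7], [−7, 10]]
B³ = [[−75, 38], [38, −37]]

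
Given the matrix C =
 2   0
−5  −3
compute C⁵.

tr C = −1 and det C = −6, so the characteristic polynomial is λ² − (−1)λ + (−6) with roots −3 and 2.
Eigenvectors give P = [[0, 1], [1, −1]] with P⁻¹ = [[1, 1], [1, 0]], and C = P·diag(−3, 2)·P⁻¹.
Then C⁵ = P·diag(−243, 32)·P⁻¹ = [[0, 32], [−243, −32]] · [[1, 1], [1, 0]] = [[32, 0], [−275, −243]].

[[32, 0], [−275, −243]]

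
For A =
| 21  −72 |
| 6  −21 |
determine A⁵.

[[1701, −5832], [486, −1701]]

tr A = 0 and det A = −9, so the characteristic polynomial is λ² − (0)λ + (−9) with roots −3 and 3.
Eigenvectors give P = [[3, 4], [1, 1]] with P⁻¹ = [[−1, 4], [1, −3]], and A = P·diag(−3, 3)·P⁻¹.
Then A⁵ = P·diag(−243, 243)·P⁻¹ = [[−729, 972], [−243, 243]] · [[−1, 4], [1, −3]] = [[1701, −5832], [486, −1701]].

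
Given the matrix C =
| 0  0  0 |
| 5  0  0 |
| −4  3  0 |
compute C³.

C is strictly triangular, hence nilpotent: C³ = 0, so C³ = 0.

[[0, 0, 0], [0, 0, 0], [0, 0, 0]]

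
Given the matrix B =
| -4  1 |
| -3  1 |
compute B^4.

B^2 = [[13, -3], [9, -2]]
B^3 = [[-43, 10], [-30, 7]]
B^4 = [[142, -33], [99, -23]]

[[142, -33], [99, -23]]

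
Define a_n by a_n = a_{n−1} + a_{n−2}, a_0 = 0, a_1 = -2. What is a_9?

With companion matrix M = [[1, 1], [1, 0]], [a_n, a_{n−1}]ᵀ = M·[a_{n−1}, a_{n−2}]ᵀ, so [a_9, a_8]ᵀ = M⁸·[a_1, a_0]ᵀ.
M⁸ = [[34, 21], [21, 13]], giving [a_9, a_8]ᵀ = [[-68], [-42]].

-68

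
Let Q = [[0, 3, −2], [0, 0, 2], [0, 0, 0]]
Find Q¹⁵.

[[0, 0, 0], [0, 0, 0], [0, 0, 0]]

Q is strictly triangular, hence nilpotent: Q³ = 0, so Q¹⁵ = 0.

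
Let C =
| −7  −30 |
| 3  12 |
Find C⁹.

[[−172027, −575130], [57513, 192222]]

tr C = 5 and det C = 6, so the characteristic polynomial is λ² − (5)λ + (6) with roots 2 and 3.
Eigenvectors give P = [[10, −3], [−3, 1]] with P⁻¹ = [[1, 3], [3, 10]], and C = P·diag(2, 3)·P⁻¹.
Then C⁹ = P·diag(512, 19683)·P⁻¹ = [[5120, −59049], [−1536, 19683]] · [[1, 3], [3, 10]] = [[−172027, −575130], [57513, 192222]].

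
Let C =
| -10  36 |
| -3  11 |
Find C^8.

[[-764, 3060], [-255, 1021]]

tr C = 1 and det C = -2, so the characteristic polynomial is λ² − (1)λ + (-2) with roots 2 and -1.
Eigenvectors give P = [[3, -4], [1, -1]] with P⁻¹ = [[-1, 4], [-1, 3]], and C = P·diag(2, -1)·P⁻¹.
Then C^8 = P·diag(256, 1)·P⁻¹ = [[768, -4], [256, -1]] · [[-1, 4], [-1, 3]] = [[-764, 3060], [-255, 1021]].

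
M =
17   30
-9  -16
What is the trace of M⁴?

tr M = 1 and det M = -2, so the characteristic polynomial is λ² − (1)λ + (-2) with roots 2 and -1.
Eigenvectors give P = [[-2, -5], [1, 3]] with P⁻¹ = [[-3, -5], [1, 2]], and M = P·diag(2, -1)·P⁻¹.
Then M⁴ = P·diag(16, 1)·P⁻¹ = [[-32, -5], [16, 3]] · [[-3, -5], [1, 2]] = [[91, 150], [-45, -74]].

17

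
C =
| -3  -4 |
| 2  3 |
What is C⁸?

[[1, 0], [0, 1]]

C² = I (check: tr C = 0 and det C = -1), so C⁸ = I since 8 is even.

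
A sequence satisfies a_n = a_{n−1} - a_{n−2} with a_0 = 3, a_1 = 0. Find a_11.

With companion matrix T = [[1, -1], [1, 0]], [a_n, a_{n−1}]ᵀ = T·[a_{n−1}, a_{n−2}]ᵀ, so [a_11, a_10]ᵀ = T^10·[a_1, a_0]ᵀ.
T^10 = [[-1, 1], [-1, 0]], giving [a_11, a_10]ᵀ = [[3], [0]].

3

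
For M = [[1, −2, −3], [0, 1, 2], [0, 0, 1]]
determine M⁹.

M = I + N where N = [[0, −2, −3], [0, 0, 2], [0, 0, 0]] is strictly upper-triangular, so N³ = 0.
(I + N)⁹ = I + 9·N + 36·N² = [[1, −18, −171], [0, 1, 18], [0, 0, 1]].

[[1, −18, −171], [0, 1, 18], [0, 0, 1]]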